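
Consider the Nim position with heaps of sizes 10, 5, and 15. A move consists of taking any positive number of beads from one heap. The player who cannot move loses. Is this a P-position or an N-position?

Write each in binary and XOR column by column:
  1010  (10)
  0101  (5)
  1111  (15)
  ----
  0000  (0)
The nim-sum is 0, so this is a P-position: the player to move is in a losing position under optimal play.

P-position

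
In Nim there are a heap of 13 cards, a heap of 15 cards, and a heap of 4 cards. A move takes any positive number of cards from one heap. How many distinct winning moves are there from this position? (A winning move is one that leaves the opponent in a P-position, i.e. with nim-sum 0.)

Compute the nim-sum pairwise:
13 ⊕ 15 = 2
2 ⊕ 4 = 6
The overall nim-sum is X = 6. A heap of size p has a winning move iff p XOR X < p (reduce it to p XOR X).
  13: 13 XOR 6 = 11 < 13 — winning move (to 11).
  15: 15 XOR 6 = 9 < 15 — winning move (to 9).
  4: 4 XOR 6 = 2 < 4 — winning move (to 2).
That gives 3 winning moves.

3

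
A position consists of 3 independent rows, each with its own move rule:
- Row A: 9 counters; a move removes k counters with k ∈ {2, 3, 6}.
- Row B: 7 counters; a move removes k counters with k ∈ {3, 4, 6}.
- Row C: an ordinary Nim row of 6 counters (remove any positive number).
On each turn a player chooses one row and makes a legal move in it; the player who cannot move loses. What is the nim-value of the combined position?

4

Grundy values for row A (subtraction set {2, 3, 6}):
g(0) = mex{} = 0
g(1) = mex{} = 0
g(2) = mex{0} = 1
g(3) = mex{0} = 1
g(4) = mex{0,1} = 2
g(5) = mex{1} = 0
g(6) = mex{0,1,2} = 3
g(7) = mex{0,2} = 1
g(8) = mex{0,1,3} = 2
g(9) = mex{1,3} = 0
So g(9) = 0.
Build the Grundy sequence for row B with g(k) = mex{g(k−s) : s ∈ {3, 4, 6}, s ≤ k}:
g(0) = mex{} = 0
g(1) = mex{} = 0
g(2) = mex{} = 0
g(3) = mex{0} = 1
g(4) = mex{0} = 1
g(5) = mex{0} = 1
g(6) = mex{0,1} = 2
g(7) = mex{0,1} = 2
So g(7) = 2.
Row C is a plain Nim row of size 6, so its Grundy value is 6.
By the Sprague-Grundy theorem, the Grundy value of a sum of independent games is the XOR of the component values.
Combined value = 0 XOR 2 XOR 6 = 4.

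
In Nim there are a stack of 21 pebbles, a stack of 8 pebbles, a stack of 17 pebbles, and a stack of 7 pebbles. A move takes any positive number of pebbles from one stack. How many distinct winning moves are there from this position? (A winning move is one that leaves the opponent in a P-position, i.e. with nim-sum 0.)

1

Write each in binary and XOR column by column:
  10101  (21)
  01000  (8)
  10001  (17)
  00111  (7)
  -----
  01011  (11)
The overall nim-sum is X = 11. A stack of size p has a winning move iff p XOR X < p (reduce it to p XOR X).
  21: 21 XOR 11 = 30 ≥ 21 — no move.
  8: 8 XOR 11 = 3 < 8 — winning move (to 3).
  17: 17 XOR 11 = 26 ≥ 17 — no move.
  7: 7 XOR 11 = 12 ≥ 7 — no move.
That gives 1 winning move.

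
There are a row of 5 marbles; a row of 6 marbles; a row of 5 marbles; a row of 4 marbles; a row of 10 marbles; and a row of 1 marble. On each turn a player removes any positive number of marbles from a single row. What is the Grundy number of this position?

Nim-sum: 5 ^ 6 ^ 5 ^ 4 ^ 10 ^ 1 = 9.

9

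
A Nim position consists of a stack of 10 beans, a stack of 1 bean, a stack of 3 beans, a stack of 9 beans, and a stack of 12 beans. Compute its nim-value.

13

In binary:
  1010  (10)
  0001  (1)
  0011  (3)
  1001  (9)
  1100  (12)
  ----
  1101  (13)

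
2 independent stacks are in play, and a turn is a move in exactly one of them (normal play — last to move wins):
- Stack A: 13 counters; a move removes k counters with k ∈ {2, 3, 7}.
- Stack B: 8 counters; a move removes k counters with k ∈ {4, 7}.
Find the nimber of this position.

3

For stack A, compute g(0), g(1), … with moves {2, 3, 7}:
k:     0  1  2  3  4  5  6  7  8  9 10 11 12 13
g(k):  0  0  1  1  2  0  0  1  1  2  0  0  1  1
So g(13) = 1.
Grundy values for stack B (subtraction set {4, 7}):
g(0) = mex{} = 0
g(1) = mex{} = 0
g(2) = mex{} = 0
g(3) = mex{} = 0
g(4) = mex{0} = 1
g(5) = mex{0} = 1
g(6) = mex{0} = 1
g(7) = mex{0} = 1
g(8) = mex{0,1} = 2
So g(8) = 2.
The value of a disjunctive sum is the nim-sum of the parts.
Combined value = 1 XOR 2 = 3.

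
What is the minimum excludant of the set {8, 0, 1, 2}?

3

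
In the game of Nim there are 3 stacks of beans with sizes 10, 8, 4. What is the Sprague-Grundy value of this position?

Bitwise XOR of the heap sizes:
  1010  (10)
  1000  (8)
  0100  (4)
  ----
  0110  (6)

6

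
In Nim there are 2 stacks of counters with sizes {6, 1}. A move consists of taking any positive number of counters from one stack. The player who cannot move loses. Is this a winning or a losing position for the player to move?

In binary:
  110  (6)
  001  (1)
  ---
  111  (7)
The nim-sum is 7 ≠ 0, so this is an N-position: the player to move can win.

Winning position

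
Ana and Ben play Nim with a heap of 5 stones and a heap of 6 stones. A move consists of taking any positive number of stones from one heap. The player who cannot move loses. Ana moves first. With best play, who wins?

Compute the nim-sum pairwise:
5 XOR 6 = 3
The nim-sum is 3 ≠ 0, so this is an N-position: the player to move can win; Ana has a winning move.

Ana wins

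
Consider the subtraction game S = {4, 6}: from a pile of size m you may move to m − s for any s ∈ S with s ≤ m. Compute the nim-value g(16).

1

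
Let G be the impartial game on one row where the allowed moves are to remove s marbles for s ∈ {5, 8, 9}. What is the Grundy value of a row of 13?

Build the Grundy sequence with g(k) = mex{g(k−s) : s ∈ {5, 8, 9}, s ≤ k}:
g(0) = mex{} = 0
g(1) = mex{} = 0
g(2) = mex{} = 0
g(3) = mex{} = 0
g(4) = mex{} = 0
g(5) = mex{0} = 1
g(6) = mex{0} = 1
g(7) = mex{0} = 1
g(8) = mex{0} = 1
g(9) = mex{0} = 1
g(10) = mex{0,1} = 2
g(11) = mex{0,1} = 2
g(12) = mex{0,1} = 2
g(13) = mex{0,1} = 2
So g(13) = 2.

2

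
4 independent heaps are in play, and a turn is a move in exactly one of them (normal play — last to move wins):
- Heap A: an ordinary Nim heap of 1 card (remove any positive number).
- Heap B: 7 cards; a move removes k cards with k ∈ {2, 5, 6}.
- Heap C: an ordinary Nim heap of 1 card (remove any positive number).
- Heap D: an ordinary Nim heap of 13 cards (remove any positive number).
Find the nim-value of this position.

14

Heap A is a plain Nim heap of size 1, so its Grundy value is 1.
For heap B, compute g(0), g(1), … with moves {2, 5, 6}:
k:     0  1  2  3  4  5  6  7
g(k):  0  0  1  1  0  2  1  3
So g(7) = 3.
Heap C is a plain Nim heap of size 1, so its Grundy value is 1.
Heap D is a plain Nim heap of size 13, so its Grundy value is 13.
The value of a disjunctive sum is the nim-sum of the parts.
Combined value = 1 ⊕ 3 ⊕ 1 ⊕ 13 = 14.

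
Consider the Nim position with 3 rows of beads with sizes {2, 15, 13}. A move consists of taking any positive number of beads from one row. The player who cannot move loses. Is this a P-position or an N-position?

In binary:
  0010  (2)
  1111  (15)
  1101  (13)
  ----
  0000  (0)
The nim-sum is 0, so this is a P-position: the player to move is in a losing position under optimal play.

P-position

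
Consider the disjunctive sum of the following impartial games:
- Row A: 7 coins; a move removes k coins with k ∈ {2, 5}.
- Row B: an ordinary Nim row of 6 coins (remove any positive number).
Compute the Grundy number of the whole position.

6

Build the Grundy sequence for row A with g(k) = mex{g(k−s) : s ∈ {2, 5}, s ≤ k}:
k:     0  1  2  3  4  5  6  7
g(k):  0  0  1  1  0  2  1  0
So g(7) = 0.
Row B is a plain Nim row of size 6, so its Grundy value is 6.
The value of a disjunctive sum is the nim-sum of the parts.
Combined value = 0 ⊕ 6 = 6.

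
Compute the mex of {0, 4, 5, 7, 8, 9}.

1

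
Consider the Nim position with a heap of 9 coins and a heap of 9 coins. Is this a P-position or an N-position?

P-position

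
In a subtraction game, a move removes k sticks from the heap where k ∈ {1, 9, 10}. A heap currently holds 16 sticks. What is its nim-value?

Grundy values for subtraction set {1, 9, 10}:
k:     0  1  2  3  4  5  6  7  8  9 10 11 12 13 14 15 16
g(k):  0  1  0  1  0  1  0  1  0  1  2  3  2  3  2  3  2
So g(16) = 2.

2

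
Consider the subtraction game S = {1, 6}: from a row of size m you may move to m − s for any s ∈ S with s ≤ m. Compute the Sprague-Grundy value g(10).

1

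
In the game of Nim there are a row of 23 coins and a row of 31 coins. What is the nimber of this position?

8

Nim-sum: 23 ^ 31 = 8.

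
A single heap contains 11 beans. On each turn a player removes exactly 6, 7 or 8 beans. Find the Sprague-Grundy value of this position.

Compute g(0), g(1), … for moves {6, 7, 8}:
k:     0  1  2  3  4  5  6  7  8  9 10 11
g(k):  0  0  0  0  0  0  1  1  1  1  1  1
So g(11) = 1.

1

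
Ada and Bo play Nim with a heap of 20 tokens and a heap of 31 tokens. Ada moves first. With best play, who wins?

Ada wins

Write each in binary and XOR column by column:
  10100  (20)
  11111  (31)
  -----
  01011  (11)
The nim-sum is 11 ≠ 0, so this is an N-position: the player to move can win; Ada has a winning move.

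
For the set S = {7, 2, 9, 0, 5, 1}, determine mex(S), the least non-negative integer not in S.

3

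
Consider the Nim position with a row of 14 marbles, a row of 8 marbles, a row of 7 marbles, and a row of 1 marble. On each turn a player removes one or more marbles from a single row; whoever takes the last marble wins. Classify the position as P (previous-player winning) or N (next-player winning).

P-position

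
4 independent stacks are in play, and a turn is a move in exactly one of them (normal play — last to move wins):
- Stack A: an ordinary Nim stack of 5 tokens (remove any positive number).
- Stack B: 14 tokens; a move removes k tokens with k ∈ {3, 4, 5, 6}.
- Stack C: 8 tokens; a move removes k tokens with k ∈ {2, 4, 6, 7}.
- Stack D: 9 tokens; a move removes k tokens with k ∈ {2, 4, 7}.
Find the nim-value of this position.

0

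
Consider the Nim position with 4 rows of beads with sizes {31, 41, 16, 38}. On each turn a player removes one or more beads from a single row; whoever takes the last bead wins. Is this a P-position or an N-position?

Nim-sum: 31 ⊕ 41 ⊕ 16 ⊕ 38 = 0.
The nim-sum is 0, so this is a P-position: the player to move is in a losing position under optimal play.

P-position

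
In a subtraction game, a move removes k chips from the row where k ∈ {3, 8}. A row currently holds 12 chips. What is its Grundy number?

0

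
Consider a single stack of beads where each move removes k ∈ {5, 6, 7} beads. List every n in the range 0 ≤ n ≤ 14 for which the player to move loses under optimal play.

0, 1, 2, 3, 4, 12, 13, 14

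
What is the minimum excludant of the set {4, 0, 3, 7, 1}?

The values 0, 1 are all present; 2 is the first non-negative integer missing from the set.

2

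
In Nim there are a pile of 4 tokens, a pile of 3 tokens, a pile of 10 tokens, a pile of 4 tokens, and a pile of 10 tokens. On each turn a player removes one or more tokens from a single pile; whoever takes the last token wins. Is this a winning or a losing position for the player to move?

Winning position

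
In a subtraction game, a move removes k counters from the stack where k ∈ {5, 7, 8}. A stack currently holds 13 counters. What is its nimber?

0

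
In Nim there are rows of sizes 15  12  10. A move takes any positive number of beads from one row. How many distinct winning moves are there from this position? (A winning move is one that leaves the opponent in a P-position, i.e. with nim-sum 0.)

Compute the nim-sum pairwise:
15 ⊕ 12 = 3
3 ⊕ 10 = 9
The overall nim-sum is X = 9. A row of size p has a winning move iff p XOR X < p (reduce it to p XOR X).
  15: 15 XOR 9 = 6 < 15 — winning move (to 6).
  12: 12 XOR 9 = 5 < 12 — winning move (to 5).
  10: 10 XOR 9 = 3 < 10 — winning move (to 3).
That gives 3 winning moves.

3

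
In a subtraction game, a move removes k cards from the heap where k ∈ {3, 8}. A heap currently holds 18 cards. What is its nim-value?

0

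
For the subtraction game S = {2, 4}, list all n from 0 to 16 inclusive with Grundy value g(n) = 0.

Compute g(0), g(1), … for moves {2, 4}:
k:     0  1  2  3  4  5  6  7  8  9 10 11 12 13 14 15 16
g(k):  0  0  1  1  2  2  0  0  1  1  2  2  0  0  1  1  2
The P-positions (g = 0) in 0..16 are 0, 1, 6, 7, 12, 13.

0, 1, 6, 7, 12, 13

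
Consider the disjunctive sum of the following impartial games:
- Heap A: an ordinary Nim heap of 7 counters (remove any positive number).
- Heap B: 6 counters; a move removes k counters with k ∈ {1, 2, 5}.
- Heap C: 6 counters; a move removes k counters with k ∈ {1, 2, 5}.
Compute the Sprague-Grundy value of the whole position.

Heap A is a plain Nim heap of size 7, so its Grundy value is 7.
For heap B, compute g(0), g(1), … with moves {1, 2, 5}:
k:     0  1  2  3  4  5  6
g(k):  0  1  2  0  1  2  0
So g(6) = 0.
Grundy values for heap C (subtraction set {1, 2, 5}):
k:     0  1  2  3  4  5  6
g(k):  0  1  2  0  1  2  0
So g(6) = 0.
The value of a disjunctive sum is the nim-sum of the parts.
Combined value = 7 XOR 0 XOR 0 = 7.

7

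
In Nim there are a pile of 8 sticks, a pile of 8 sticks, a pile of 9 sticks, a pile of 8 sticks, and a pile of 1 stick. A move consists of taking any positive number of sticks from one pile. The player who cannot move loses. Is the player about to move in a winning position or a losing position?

Losing position

In binary:
  1000  (8)
  1000  (8)
  1001  (9)
  1000  (8)
  0001  (1)
  ----
  0000  (0)
The nim-sum is 0, so this is a P-position: the player to move is in a losing position under optimal play.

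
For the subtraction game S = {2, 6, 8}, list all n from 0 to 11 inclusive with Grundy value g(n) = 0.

0, 1, 4, 5

Build the Grundy sequence with g(k) = mex{g(k−s) : s ∈ {2, 6, 8}, s ≤ k}:
g(0) = mex{} = 0
g(1) = mex{} = 0
g(2) = mex{0} = 1
g(3) = mex{0} = 1
g(4) = mex{1} = 0
g(5) = mex{1} = 0
g(6) = mex{0} = 1
g(7) = mex{0} = 1
g(8) = mex{0,1} = 2
g(9) = mex{0,1} = 2
g(10) = mex{0,1,2} = 3
g(11) = mex{0,1,2} = 3
The P-positions (g = 0) in 0..11 are 0, 1, 4, 5.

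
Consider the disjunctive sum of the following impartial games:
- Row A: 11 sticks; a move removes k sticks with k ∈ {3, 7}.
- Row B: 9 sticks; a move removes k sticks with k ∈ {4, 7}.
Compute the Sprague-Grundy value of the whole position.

2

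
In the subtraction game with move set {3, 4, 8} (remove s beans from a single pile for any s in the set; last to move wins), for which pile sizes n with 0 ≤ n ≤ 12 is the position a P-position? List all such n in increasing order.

0, 1, 2, 7, 12

Build the Grundy sequence with g(k) = mex{g(k−s) : s ∈ {3, 4, 8}, s ≤ k}:
g(0) = mex{} = 0
g(1) = mex{} = 0
g(2) = mex{} = 0
g(3) = mex{0} = 1
g(4) = mex{0} = 1
g(5) = mex{0} = 1
g(6) = mex{0,1} = 2
g(7) = mex{1} = 0
g(8) = mex{0,1} = 2
g(9) = mex{0,1,2} = 3
g(10) = mex{0,2} = 1
g(11) = mex{0,1,2} = 3
g(12) = mex{1,2,3} = 0
The P-positions (g = 0) in 0..12 are 0, 1, 2, 7, 12.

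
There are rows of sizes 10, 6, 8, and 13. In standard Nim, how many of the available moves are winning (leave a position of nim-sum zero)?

In binary:
  1010  (10)
  0110  (6)
  1000  (8)
  1101  (13)
  ----
  1001  (9)
The overall nim-sum is X = 9. A row of size p has a winning move iff p XOR X < p (reduce it to p XOR X).
  10: 10 XOR 9 = 3 < 10 — winning move (to 3).
  6: 6 XOR 9 = 15 ≥ 6 — no move.
  8: 8 XOR 9 = 1 < 8 — winning move (to 1).
  13: 13 XOR 9 = 4 < 13 — winning move (to 4).
That gives 3 winning moves.

3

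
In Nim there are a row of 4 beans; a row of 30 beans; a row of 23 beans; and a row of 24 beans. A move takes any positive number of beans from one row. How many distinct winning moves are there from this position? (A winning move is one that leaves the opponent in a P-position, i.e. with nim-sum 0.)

3

Write each in binary and XOR column by column:
  00100  (4)
  11110  (30)
  10111  (23)
  11000  (24)
  -----
  10101  (21)
The overall nim-sum is X = 21. A row of size p has a winning move iff p XOR X < p (reduce it to p XOR X).
  4: 4 XOR 21 = 17 ≥ 4 — no move.
  30: 30 XOR 21 = 11 < 30 — winning move (to 11).
  23: 23 XOR 21 = 2 < 23 — winning move (to 2).
  24: 24 XOR 21 = 13 < 24 — winning move (to 13).
That gives 3 winning moves.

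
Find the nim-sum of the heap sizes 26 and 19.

9

Compute the nim-sum pairwise:
26 XOR 19 = 9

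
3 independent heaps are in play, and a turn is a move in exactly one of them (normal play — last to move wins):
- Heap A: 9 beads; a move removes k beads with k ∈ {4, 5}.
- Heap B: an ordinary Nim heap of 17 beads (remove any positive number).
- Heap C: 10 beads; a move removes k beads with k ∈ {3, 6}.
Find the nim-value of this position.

Build the Grundy sequence for heap A with g(k) = mex{g(k−s) : s ∈ {4, 5}, s ≤ k}:
k:     0  1  2  3  4  5  6  7  8  9
g(k):  0  0  0  0  1  1  1  1  2  0
So g(9) = 0.
Heap B is a plain Nim heap of size 17, so its Grundy value is 17.
For heap C, compute g(0), g(1), … with moves {3, 6}:
g(0) = mex{} = 0
g(1) = mex{} = 0
g(2) = mex{} = 0
g(3) = mex{0} = 1
g(4) = mex{0} = 1
g(5) = mex{0} = 1
g(6) = mex{0,1} = 2
g(7) = mex{0,1} = 2
g(8) = mex{0,1} = 2
g(9) = mex{1,2} = 0
g(10) = mex{1,2} = 0
So g(10) = 0.
By the Sprague-Grundy theorem, the Grundy value of a sum of independent games is the XOR of the component values.
Combined value = 0 XOR 17 XOR 0 = 17.

17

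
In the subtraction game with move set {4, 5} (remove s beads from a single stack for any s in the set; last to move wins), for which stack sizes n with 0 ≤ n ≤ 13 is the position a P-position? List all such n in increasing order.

0, 1, 2, 3, 9, 10, 11, 12

Compute g(0), g(1), … for moves {4, 5}:
k:     0  1  2  3  4  5  6  7  8  9 10 11 12 13
g(k):  0  0  0  0  1  1  1  1  2  0  0  0  0  1
The P-positions (g = 0) in 0..13 are 0, 1, 2, 3, 9, 10, 11, 12.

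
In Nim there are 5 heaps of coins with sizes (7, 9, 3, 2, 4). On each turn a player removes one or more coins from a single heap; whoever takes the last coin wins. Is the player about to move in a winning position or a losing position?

Winning position

In binary:
  0111  (7)
  1001  (9)
  0011  (3)
  0010  (2)
  0100  (4)
  ----
  1011  (11)
The nim-sum is 11 ≠ 0, so this is an N-position: the player to move can win.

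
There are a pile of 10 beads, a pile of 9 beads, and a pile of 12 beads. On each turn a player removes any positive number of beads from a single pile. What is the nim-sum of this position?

In binary:
  1010  (10)
  1001  (9)
  1100  (12)
  ----
  1111  (15)

15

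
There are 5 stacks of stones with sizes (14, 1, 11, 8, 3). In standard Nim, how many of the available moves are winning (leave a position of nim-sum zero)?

3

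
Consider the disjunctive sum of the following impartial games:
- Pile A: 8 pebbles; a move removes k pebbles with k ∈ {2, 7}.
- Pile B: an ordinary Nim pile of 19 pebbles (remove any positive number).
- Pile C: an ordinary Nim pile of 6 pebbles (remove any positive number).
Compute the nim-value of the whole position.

23

For pile A, compute g(0), g(1), … with moves {2, 7}:
g(0) = mex{} = 0
g(1) = mex{} = 0
g(2) = mex{0} = 1
g(3) = mex{0} = 1
g(4) = mex{1} = 0
g(5) = mex{1} = 0
g(6) = mex{0} = 1
g(7) = mex{0} = 1
g(8) = mex{0,1} = 2
So g(8) = 2.
Pile B is a plain Nim pile of size 19, so its Grundy value is 19.
Pile C is a plain Nim pile of size 6, so its Grundy value is 6.
The value of a disjunctive sum is the nim-sum of the parts.
Combined value = 2 ⊕ 19 ⊕ 6 = 23.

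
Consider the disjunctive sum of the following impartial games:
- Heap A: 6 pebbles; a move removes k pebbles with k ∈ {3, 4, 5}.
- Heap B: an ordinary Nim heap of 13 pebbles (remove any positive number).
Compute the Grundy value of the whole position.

15

Build the Grundy sequence for heap A with g(k) = mex{g(k−s) : s ∈ {3, 4, 5}, s ≤ k}:
k:     0  1  2  3  4  5  6
g(k):  0  0  0  1  1  1  2
So g(6) = 2.
Heap B is a plain Nim heap of size 13, so its Grundy value is 13.
The value of a disjunctive sum is the nim-sum of the parts.
Combined value = 2 XOR 13 = 15.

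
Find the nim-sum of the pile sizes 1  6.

Nim-sum: 1 XOR 6 = 7.

7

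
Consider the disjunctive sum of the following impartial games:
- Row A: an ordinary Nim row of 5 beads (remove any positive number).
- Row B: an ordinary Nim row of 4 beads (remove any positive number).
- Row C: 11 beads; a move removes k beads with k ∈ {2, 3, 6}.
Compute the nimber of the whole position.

Row A is a plain Nim row of size 5, so its Grundy value is 5.
Row B is a plain Nim row of size 4, so its Grundy value is 4.
Build the Grundy sequence for row C with g(k) = mex{g(k−s) : s ∈ {2, 3, 6}, s ≤ k}:
g(0) = mex{} = 0
g(1) = mex{} = 0
g(2) = mex{0} = 1
g(3) = mex{0} = 1
g(4) = mex{0,1} = 2
g(5) = mex{1} = 0
g(6) = mex{0,1,2} = 3
g(7) = mex{0,2} = 1
g(8) = mex{0,1,3} = 2
g(9) = mex{1,3} = 0
g(10) = mex{1,2} = 0
g(11) = mex{0,2} = 1
So g(11) = 1.
By the Sprague-Grundy theorem, the Grundy value of a sum of independent games is the XOR of the component values.
Combined value = 5 XOR 4 XOR 1 = 0.

0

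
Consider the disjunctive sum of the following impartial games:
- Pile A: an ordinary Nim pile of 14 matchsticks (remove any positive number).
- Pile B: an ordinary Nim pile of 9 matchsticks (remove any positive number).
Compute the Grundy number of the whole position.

Pile A is a plain Nim pile of size 14, so its Grundy value is 14.
Pile B is a plain Nim pile of size 9, so its Grundy value is 9.
By the Sprague-Grundy theorem, the Grundy value of a sum of independent games is the XOR of the component values.
Combined value = 14 XOR 9 = 7.

7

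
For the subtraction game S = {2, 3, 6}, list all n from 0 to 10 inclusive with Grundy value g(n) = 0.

Build the Grundy sequence with g(k) = mex{g(k−s) : s ∈ {2, 3, 6}, s ≤ k}:
g(0) = mex{} = 0
g(1) = mex{} = 0
g(2) = mex{0} = 1
g(3) = mex{0} = 1
g(4) = mex{0,1} = 2
g(5) = mex{1} = 0
g(6) = mex{0,1,2} = 3
g(7) = mex{0,2} = 1
g(8) = mex{0,1,3} = 2
g(9) = mex{1,3} = 0
g(10) = mex{1,2} = 0
The P-positions (g = 0) in 0..10 are 0, 1, 5, 9, 10.

0, 1, 5, 9, 10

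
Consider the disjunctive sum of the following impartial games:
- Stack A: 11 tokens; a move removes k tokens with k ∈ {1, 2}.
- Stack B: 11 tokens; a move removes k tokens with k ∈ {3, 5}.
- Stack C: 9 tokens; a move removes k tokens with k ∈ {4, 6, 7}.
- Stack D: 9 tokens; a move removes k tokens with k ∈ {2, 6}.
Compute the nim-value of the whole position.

For stack A, compute g(0), g(1), … with moves {1, 2}:
g(0) = mex{} = 0
g(1) = mex{0} = 1
g(2) = mex{0,1} = 2
g(3) = mex{1,2} = 0
g(4) = mex{0,2} = 1
g(5) = mex{0,1} = 2
g(6) = mex{1,2} = 0
g(7) = mex{0,2} = 1
g(8) = mex{0,1} = 2
g(9) = mex{1,2} = 0
g(10) = mex{0,2} = 1
g(11) = mex{0,1} = 2
So g(11) = 2.
For stack B, compute g(0), g(1), … with moves {3, 5}:
g(0) = mex{} = 0
g(1) = mex{} = 0
g(2) = mex{} = 0
g(3) = mex{0} = 1
g(4) = mex{0} = 1
g(5) = mex{0} = 1
g(6) = mex{0,1} = 2
g(7) = mex{0,1} = 2
g(8) = mex{1} = 0
g(9) = mex{1,2} = 0
g(10) = mex{1,2} = 0
g(11) = mex{0,2} = 1
So g(11) = 1.
For stack C, compute g(0), g(1), … with moves {4, 6, 7}:
k:     0  1  2  3  4  5  6  7  8  9
g(k):  0  0  0  0  1  1  1  1  2  2
So g(9) = 2.
For stack D, compute g(0), g(1), … with moves {2, 6}:
g(0) = mex{} = 0
g(1) = mex{} = 0
g(2) = mex{0} = 1
g(3) = mex{0} = 1
g(4) = mex{1} = 0
g(5) = mex{1} = 0
g(6) = mex{0} = 1
g(7) = mex{0} = 1
g(8) = mex{1} = 0
g(9) = mex{1} = 0
So g(9) = 0.
By the Sprague-Grundy theorem, the Grundy value of a sum of independent games is the XOR of the component values.
Combined value = 2 ⊕ 1 ⊕ 2 ⊕ 0 = 1.

1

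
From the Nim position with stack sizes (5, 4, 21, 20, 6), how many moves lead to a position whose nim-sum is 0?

5

Write each in binary and XOR column by column:
  00101  (5)
  00100  (4)
  10101  (21)
  10100  (20)
  00110  (6)
  -----
  00110  (6)
The overall nim-sum is X = 6. A stack of size p has a winning move iff p XOR X < p (reduce it to p XOR X).
  5: 5 XOR 6 = 3 < 5 — winning move (to 3).
  4: 4 XOR 6 = 2 < 4 — winning move (to 2).
  21: 21 XOR 6 = 19 < 21 — winning move (to 19).
  20: 20 XOR 6 = 18 < 20 — winning move (to 18).
  6: 6 XOR 6 = 0 < 6 — winning move (to 0).
That gives 5 winning moves.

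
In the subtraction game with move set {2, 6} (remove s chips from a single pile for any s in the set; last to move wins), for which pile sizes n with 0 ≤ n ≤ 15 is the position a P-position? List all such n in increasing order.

0, 1, 4, 5, 8, 9, 12, 13

Build the Grundy sequence with g(k) = mex{g(k−s) : s ∈ {2, 6}, s ≤ k}:
k:     0  1  2  3  4  5  6  7  8  9 10 11 12 13 14 15
g(k):  0  0  1  1  0  0  1  1  0  0  1  1  0  0  1  1
The P-positions (g = 0) in 0..15 are 0, 1, 4, 5, 8, 9, 12, 13.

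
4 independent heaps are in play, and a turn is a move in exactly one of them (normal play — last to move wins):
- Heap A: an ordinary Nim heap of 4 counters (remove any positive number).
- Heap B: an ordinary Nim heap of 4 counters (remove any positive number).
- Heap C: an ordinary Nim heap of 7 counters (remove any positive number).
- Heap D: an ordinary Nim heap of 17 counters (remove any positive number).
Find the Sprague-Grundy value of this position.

22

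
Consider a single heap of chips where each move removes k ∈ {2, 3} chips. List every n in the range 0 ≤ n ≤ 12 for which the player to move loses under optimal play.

0, 1, 5, 6, 10, 11

Grundy values for subtraction set {2, 3}:
k:     0  1  2  3  4  5  6  7  8  9 10 11 12
g(k):  0  0  1  1  2  0  0  1  1  2  0  0  1
The P-positions (g = 0) in 0..12 are 0, 1, 5, 6, 10, 11.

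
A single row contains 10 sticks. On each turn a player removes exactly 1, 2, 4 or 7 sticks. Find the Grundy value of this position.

1

Compute g(0), g(1), … for moves {1, 2, 4, 7}:
g(0) = mex{} = 0
g(1) = mex{0} = 1
g(2) = mex{0,1} = 2
g(3) = mex{1,2} = 0
g(4) = mex{0,2} = 1
g(5) = mex{0,1} = 2
g(6) = mex{1,2} = 0
g(7) = mex{0,2} = 1
g(8) = mex{0,1} = 2
g(9) = mex{1,2} = 0
g(10) = mex{0,2} = 1
So g(10) = 1.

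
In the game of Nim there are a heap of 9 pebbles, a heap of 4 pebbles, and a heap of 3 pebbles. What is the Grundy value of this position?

Compute the nim-sum pairwise:
9 ^ 4 = 13
13 ^ 3 = 14

14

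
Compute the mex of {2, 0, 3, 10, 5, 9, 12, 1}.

4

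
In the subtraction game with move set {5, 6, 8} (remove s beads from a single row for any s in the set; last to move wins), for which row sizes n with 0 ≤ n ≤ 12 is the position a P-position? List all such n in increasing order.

0, 1, 2, 3, 4

Compute g(0), g(1), … for moves {5, 6, 8}:
g(0) = mex{} = 0
g(1) = mex{} = 0
g(2) = mex{} = 0
g(3) = mex{} = 0
g(4) = mex{} = 0
g(5) = mex{0} = 1
g(6) = mex{0} = 1
g(7) = mex{0} = 1
g(8) = mex{0} = 1
g(9) = mex{0} = 1
g(10) = mex{0,1} = 2
g(11) = mex{0,1} = 2
g(12) = mex{0,1} = 2
The P-positions (g = 0) in 0..12 are 0, 1, 2, 3, 4.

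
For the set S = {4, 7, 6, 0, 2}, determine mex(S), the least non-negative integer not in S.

0 is in the set but 1 is not, so the mex is 1.

1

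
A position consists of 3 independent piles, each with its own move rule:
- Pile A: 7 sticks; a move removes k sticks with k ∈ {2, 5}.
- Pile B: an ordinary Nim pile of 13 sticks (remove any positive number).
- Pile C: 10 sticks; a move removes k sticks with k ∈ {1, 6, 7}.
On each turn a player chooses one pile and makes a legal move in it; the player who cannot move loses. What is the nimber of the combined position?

Grundy values for pile A (subtraction set {2, 5}):
k:     0  1  2  3  4  5  6  7
g(k):  0  0  1  1  0  2  1  0
So g(7) = 0.
Pile B is a plain Nim pile of size 13, so its Grundy value is 13.
For pile C, compute g(0), g(1), … with moves {1, 6, 7}:
k:     0  1  2  3  4  5  6  7  8  9 10
g(k):  0  1  0  1  0  1  2  3  2  3  2
So g(10) = 2.
By the Sprague-Grundy theorem, the Grundy value of a sum of independent games is the XOR of the component values.
Combined value = 0 ⊕ 13 ⊕ 2 = 15.

15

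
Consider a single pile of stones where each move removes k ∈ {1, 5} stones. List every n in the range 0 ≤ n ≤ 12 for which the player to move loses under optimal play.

0, 2, 4, 6, 8, 10, 12

Grundy values for subtraction set {1, 5}:
g(0) = mex{} = 0
g(1) = mex{0} = 1
g(2) = mex{1} = 0
g(3) = mex{0} = 1
g(4) = mex{1} = 0
g(5) = mex{0} = 1
g(6) = mex{1} = 0
g(7) = mex{0} = 1
g(8) = mex{1} = 0
g(9) = mex{0} = 1
g(10) = mex{1} = 0
g(11) = mex{0} = 1
g(12) = mex{1} = 0
The P-positions (g = 0) in 0..12 are 0, 2, 4, 6, 8, 10, 12.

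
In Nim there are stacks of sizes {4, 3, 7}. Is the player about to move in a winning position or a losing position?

Losing position

Compute the nim-sum pairwise:
4 ⊕ 3 = 7
7 ⊕ 7 = 0
The nim-sum is 0, so this is a P-position: the player to move is in a losing position under optimal play.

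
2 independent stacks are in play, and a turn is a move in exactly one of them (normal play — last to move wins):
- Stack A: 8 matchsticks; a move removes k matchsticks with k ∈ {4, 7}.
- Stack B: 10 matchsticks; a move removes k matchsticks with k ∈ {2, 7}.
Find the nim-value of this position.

Grundy values for stack A (subtraction set {4, 7}):
k:     0  1  2  3  4  5  6  7  8
g(k):  0  0  0  0  1  1  1  1  2
So g(8) = 2.
Grundy values for stack B (subtraction set {2, 7}):
g(0) = mex{} = 0
g(1) = mex{} = 0
g(2) = mex{0} = 1
g(3) = mex{0} = 1
g(4) = mex{1} = 0
g(5) = mex{1} = 0
g(6) = mex{0} = 1
g(7) = mex{0} = 1
g(8) = mex{0,1} = 2
g(9) = mex{1} = 0
g(10) = mex{1,2} = 0
So g(10) = 0.
The value of a disjunctive sum is the nim-sum of the parts.
Combined value = 2 ⊕ 0 = 2.

2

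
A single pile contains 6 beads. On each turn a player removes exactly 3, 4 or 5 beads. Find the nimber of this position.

2

Grundy values for subtraction set {3, 4, 5}:
k:     0  1  2  3  4  5  6
g(k):  0  0  0  1  1  1  2
So g(6) = 2.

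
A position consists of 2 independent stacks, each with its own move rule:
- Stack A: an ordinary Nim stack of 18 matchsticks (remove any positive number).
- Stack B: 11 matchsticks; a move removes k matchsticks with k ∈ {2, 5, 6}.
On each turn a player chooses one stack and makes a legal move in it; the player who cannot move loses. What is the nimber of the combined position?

18

Stack A is a plain Nim stack of size 18, so its Grundy value is 18.
For stack B, compute g(0), g(1), … with moves {2, 5, 6}:
k:     0  1  2  3  4  5  6  7  8  9 10 11
g(k):  0  0  1  1  0  2  1  3  0  2  1  0
So g(11) = 0.
The value of a disjunctive sum is the nim-sum of the parts.
Combined value = 18 ⊕ 0 = 18.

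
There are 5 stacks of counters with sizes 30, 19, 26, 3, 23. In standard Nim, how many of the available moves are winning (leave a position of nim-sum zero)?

In binary:
  11110  (30)
  10011  (19)
  11010  (26)
  00011  (3)
  10111  (23)
  -----
  00011  (3)
The overall nim-sum is X = 3. A stack of size p has a winning move iff p XOR X < p (reduce it to p XOR X).
  30: 30 XOR 3 = 29 < 30 — winning move (to 29).
  19: 19 XOR 3 = 16 < 19 — winning move (to 16).
  26: 26 XOR 3 = 25 < 26 — winning move (to 25).
  3: 3 XOR 3 = 0 < 3 — winning move (to 0).
  23: 23 XOR 3 = 20 < 23 — winning move (to 20).
That gives 5 winning moves.

5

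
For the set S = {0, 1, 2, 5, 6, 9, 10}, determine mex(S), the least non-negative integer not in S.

The values 0, 1, 2 are all present; 3 is the first non-negative integer missing from the set.

3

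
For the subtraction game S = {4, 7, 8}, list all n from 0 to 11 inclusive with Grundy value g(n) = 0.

0, 1, 2, 3

Build the Grundy sequence with g(k) = mex{g(k−s) : s ∈ {4, 7, 8}, s ≤ k}:
g(0) = mex{} = 0
g(1) = mex{} = 0
g(2) = mex{} = 0
g(3) = mex{} = 0
g(4) = mex{0} = 1
g(5) = mex{0} = 1
g(6) = mex{0} = 1
g(7) = mex{0} = 1
g(8) = mex{0,1} = 2
g(9) = mex{0,1} = 2
g(10) = mex{0,1} = 2
g(11) = mex{0,1} = 2
The P-positions (g = 0) in 0..11 are 0, 1, 2, 3.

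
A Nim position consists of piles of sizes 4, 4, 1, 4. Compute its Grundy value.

Compute the nim-sum pairwise:
4 ^ 4 = 0
0 ^ 1 = 1
1 ^ 4 = 5

5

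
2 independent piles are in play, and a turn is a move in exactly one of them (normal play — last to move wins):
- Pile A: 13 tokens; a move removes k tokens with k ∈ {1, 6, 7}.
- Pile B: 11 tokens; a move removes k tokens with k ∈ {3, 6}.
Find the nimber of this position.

1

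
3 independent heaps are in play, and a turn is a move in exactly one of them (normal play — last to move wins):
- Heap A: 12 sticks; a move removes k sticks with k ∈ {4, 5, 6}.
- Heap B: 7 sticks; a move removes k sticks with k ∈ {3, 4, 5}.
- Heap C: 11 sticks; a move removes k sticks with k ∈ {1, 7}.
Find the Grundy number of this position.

3

Grundy values for heap A (subtraction set {4, 5, 6}):
g(0) = mex{} = 0
g(1) = mex{} = 0
g(2) = mex{} = 0
g(3) = mex{} = 0
g(4) = mex{0} = 1
g(5) = mex{0} = 1
g(6) = mex{0} = 1
g(7) = mex{0} = 1
g(8) = mex{0,1} = 2
g(9) = mex{0,1} = 2
g(10) = mex{1} = 0
g(11) = mex{1} = 0
g(12) = mex{1,2} = 0
So g(12) = 0.
For heap B, compute g(0), g(1), … with moves {3, 4, 5}:
k:     0  1  2  3  4  5  6  7
g(k):  0  0  0  1  1  1  2  2
So g(7) = 2.
Grundy values for heap C (subtraction set {1, 7}):
g(0) = mex{} = 0
g(1) = mex{0} = 1
g(2) = mex{1} = 0
g(3) = mex{0} = 1
g(4) = mex{1} = 0
g(5) = mex{0} = 1
g(6) = mex{1} = 0
g(7) = mex{0} = 1
g(8) = mex{1} = 0
g(9) = mex{0} = 1
g(10) = mex{1} = 0
g(11) = mex{0} = 1
So g(11) = 1.
By the Sprague-Grundy theorem, the Grundy value of a sum of independent games is the XOR of the component values.
Combined value = 0 XOR 2 XOR 1 = 3.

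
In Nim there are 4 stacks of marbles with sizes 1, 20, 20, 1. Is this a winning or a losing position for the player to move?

Losing position

Write each in binary and XOR column by column:
  00001  (1)
  10100  (20)
  10100  (20)
  00001  (1)
  -----
  00000  (0)
The nim-sum is 0, so this is a P-position: the player to move is in a losing position under optimal play.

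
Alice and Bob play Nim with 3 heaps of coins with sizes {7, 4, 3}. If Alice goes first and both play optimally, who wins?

Bob wins

Compute the nim-sum pairwise:
7 ^ 4 = 3
3 ^ 3 = 0
The nim-sum is 0, so this is a P-position: the player to move is in a losing position under optimal play; Alice is about to move from it and so loses — Bob wins.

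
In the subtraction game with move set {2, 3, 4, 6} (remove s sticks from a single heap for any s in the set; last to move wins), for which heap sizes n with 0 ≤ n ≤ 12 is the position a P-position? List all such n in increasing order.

0, 1, 8, 9

Build the Grundy sequence with g(k) = mex{g(k−s) : s ∈ {2, 3, 4, 6}, s ≤ k}:
k:     0  1  2  3  4  5  6  7  8  9 10 11 12
g(k):  0  0  1  1  2  2  3  3  0  0  1  1  2
The P-positions (g = 0) in 0..12 are 0, 1, 8, 9.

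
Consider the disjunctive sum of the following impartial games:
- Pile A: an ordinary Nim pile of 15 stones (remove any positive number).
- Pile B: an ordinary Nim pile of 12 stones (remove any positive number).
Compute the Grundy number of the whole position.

3

Pile A is a plain Nim pile of size 15, so its Grundy value is 15.
Pile B is a plain Nim pile of size 12, so its Grundy value is 12.
The value of a disjunctive sum is the nim-sum of the parts.
Combined value = 15 ⊕ 12 = 3.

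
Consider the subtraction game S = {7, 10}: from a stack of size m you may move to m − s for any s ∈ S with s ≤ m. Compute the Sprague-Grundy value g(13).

Build the Grundy sequence with g(k) = mex{g(k−s) : s ∈ {7, 10}, s ≤ k}:
g(0) = mex{} = 0
g(1) = mex{} = 0
g(2) = mex{} = 0
g(3) = mex{} = 0
g(4) = mex{} = 0
g(5) = mex{} = 0
g(6) = mex{} = 0
g(7) = mex{0} = 1
g(8) = mex{0} = 1
g(9) = mex{0} = 1
g(10) = mex{0} = 1
g(11) = mex{0} = 1
g(12) = mex{0} = 1
g(13) = mex{0} = 1
So g(13) = 1.

1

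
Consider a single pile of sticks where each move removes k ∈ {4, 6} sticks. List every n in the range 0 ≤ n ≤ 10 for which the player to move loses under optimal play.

0, 1, 2, 3, 10

Grundy values for subtraction set {4, 6}:
k:     0  1  2  3  4  5  6  7  8  9 10
g(k):  0  0  0  0  1  1  1  1  2  2  0
The P-positions (g = 0) in 0..10 are 0, 1, 2, 3, 10.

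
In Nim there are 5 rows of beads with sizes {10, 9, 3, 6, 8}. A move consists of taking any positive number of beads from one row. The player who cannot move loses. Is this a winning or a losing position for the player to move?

Winning position

Nim-sum: 10 ^ 9 ^ 3 ^ 6 ^ 8 = 14.
The nim-sum is 14 ≠ 0, so this is an N-position: the player to move can win.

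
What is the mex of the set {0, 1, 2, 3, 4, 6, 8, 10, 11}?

5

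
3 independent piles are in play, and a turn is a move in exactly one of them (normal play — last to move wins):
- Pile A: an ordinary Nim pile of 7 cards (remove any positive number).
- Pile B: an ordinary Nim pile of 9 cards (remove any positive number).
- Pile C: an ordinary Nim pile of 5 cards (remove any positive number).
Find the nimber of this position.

11

Pile A is a plain Nim pile of size 7, so its Grundy value is 7.
Pile B is a plain Nim pile of size 9, so its Grundy value is 9.
Pile C is a plain Nim pile of size 5, so its Grundy value is 5.
The value of a disjunctive sum is the nim-sum of the parts.
Combined value = 7 XOR 9 XOR 5 = 11.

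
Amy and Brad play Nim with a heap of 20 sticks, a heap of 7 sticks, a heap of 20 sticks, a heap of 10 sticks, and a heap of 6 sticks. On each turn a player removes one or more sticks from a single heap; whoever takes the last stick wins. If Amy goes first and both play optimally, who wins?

Amy wins

Nim-sum: 20 XOR 7 XOR 20 XOR 10 XOR 6 = 11.
The nim-sum is 11 ≠ 0, so this is an N-position: the player to move can win; Amy has a winning move.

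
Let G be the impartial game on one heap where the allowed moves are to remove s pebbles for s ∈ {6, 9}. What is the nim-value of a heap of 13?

Grundy values for subtraction set {6, 9}:
g(0) = mex{} = 0
g(1) = mex{} = 0
g(2) = mex{} = 0
g(3) = mex{} = 0
g(4) = mex{} = 0
g(5) = mex{} = 0
g(6) = mex{0} = 1
g(7) = mex{0} = 1
g(8) = mex{0} = 1
g(9) = mex{0} = 1
g(10) = mex{0} = 1
g(11) = mex{0} = 1
g(12) = mex{0,1} = 2
g(13) = mex{0,1} = 2
So g(13) = 2.

2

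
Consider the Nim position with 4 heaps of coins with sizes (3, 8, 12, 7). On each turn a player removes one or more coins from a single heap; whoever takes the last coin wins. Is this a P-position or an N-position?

In binary:
  0011  (3)
  1000  (8)
  1100  (12)
  0111  (7)
  ----
  0000  (0)
The nim-sum is 0, so this is a P-position: the player to move is in a losing position under optimal play.

P-position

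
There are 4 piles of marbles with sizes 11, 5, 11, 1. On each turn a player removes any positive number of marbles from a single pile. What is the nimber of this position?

Nim-sum: 11 XOR 5 XOR 11 XOR 1 = 4.

4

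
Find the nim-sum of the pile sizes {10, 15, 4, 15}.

Write each in binary and XOR column by column:
  1010  (10)
  1111  (15)
  0100  (4)
  1111  (15)
  ----
  1110  (14)

14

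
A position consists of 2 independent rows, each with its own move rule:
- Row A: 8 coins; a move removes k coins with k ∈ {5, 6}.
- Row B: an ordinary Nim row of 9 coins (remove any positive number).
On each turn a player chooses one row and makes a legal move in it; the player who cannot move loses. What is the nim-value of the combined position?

8

For row A, compute g(0), g(1), … with moves {5, 6}:
g(0) = mex{} = 0
g(1) = mex{} = 0
g(2) = mex{} = 0
g(3) = mex{} = 0
g(4) = mex{} = 0
g(5) = mex{0} = 1
g(6) = mex{0} = 1
g(7) = mex{0} = 1
g(8) = mex{0} = 1
So g(8) = 1.
Row B is a plain Nim row of size 9, so its Grundy value is 9.
By the Sprague-Grundy theorem, the Grundy value of a sum of independent games is the XOR of the component values.
Combined value = 1 XOR 9 = 8.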